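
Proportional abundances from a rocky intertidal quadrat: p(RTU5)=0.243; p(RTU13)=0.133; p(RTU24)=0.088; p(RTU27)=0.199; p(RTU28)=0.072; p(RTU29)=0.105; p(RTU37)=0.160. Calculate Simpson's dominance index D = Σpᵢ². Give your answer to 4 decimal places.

D = 0.243² + 0.133² + 0.088² + 0.199² + 0.072² + 0.105² + 0.16² = 0.059049 + 0.017689 + 0.007744 + 0.039601 + 0.005184 + 0.011025 + 0.025600 = 0.165892 (working shown to 6 dp, full precision carried).
To 4 decimal places, D = 0.1659.

0.1659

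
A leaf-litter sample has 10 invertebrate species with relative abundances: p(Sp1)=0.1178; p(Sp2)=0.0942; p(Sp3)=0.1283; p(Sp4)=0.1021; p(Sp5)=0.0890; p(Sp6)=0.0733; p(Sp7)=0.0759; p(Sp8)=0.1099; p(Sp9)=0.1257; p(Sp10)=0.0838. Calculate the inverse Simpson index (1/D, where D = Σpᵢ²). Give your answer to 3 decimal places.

D = 0.1178² + 0.0942² + 0.1283² + 0.1021² + 0.089² + 0.0733² + 0.0759² + 0.1099² + 0.1257² + 0.0838² = 0.0138768 + 0.0088736 + 0.0164609 + 0.0104244 + 0.0079210 + 0.0053729 + 0.0057608 + 0.0120780 + 0.0158005 + 0.0070224 = 0.1035914 (working shown to 7 dp, full precision carried).
So 1/D = 9.65331, i.e. 9.653 to 3 decimal places.

9.653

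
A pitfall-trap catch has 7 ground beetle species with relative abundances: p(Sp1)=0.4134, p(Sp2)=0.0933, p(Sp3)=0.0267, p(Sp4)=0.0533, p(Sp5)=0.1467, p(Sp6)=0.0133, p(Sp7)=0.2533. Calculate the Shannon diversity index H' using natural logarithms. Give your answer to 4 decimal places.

Each pᵢ ln pᵢ term (working shown to 6 dp, full precision carried): 0.4134×(-0.883340)=-0.365173, 0.0933×(-2.371935)=-0.221302, 0.0267×(-3.623092)=-0.096737, 0.0533×(-2.931819)=-0.156266, 0.1467×(-1.919366)=-0.281571, 0.0133×(-4.319991)=-0.057456, 0.2533×(-1.373181)=-0.347827.
Sum = -1.526330, so H' = 1.5263.

1.5263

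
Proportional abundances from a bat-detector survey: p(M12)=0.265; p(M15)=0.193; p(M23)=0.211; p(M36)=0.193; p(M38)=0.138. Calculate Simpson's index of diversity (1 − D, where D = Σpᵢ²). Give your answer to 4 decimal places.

D = 0.265² + 0.193² + 0.211² + 0.193² + 0.138² = 0.070225 + 0.037249 + 0.044521 + 0.037249 + 0.019044 = 0.208288 (working shown to 6 dp, full precision carried).
So 1 − D = 0.791712, i.e. 0.7917 to 4 decimal places.

0.7917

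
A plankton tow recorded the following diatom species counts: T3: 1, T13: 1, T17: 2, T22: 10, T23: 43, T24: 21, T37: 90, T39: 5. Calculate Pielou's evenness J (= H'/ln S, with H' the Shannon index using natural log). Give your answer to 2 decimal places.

0.63

Total N = 1+1+2+10+43+21+90+5 = 173, so the proportions are 0.0058, 0.0058, 0.0116, 0.0578, 0.2486, 0.1214, 0.5202, 0.0289 (working shown to 4 dp, full precision carried).
H' = −Σ pᵢ ln pᵢ = −((-0.0298) + (-0.0298) + (-0.0516) + (-0.1648) + (-0.3460) + (-0.2560) + (-0.3400) + (-0.1024)) = 1.3203.
With S = 8 species, ln S = 2.0794, so J = 1.3203/2.0794 = 0.6349, i.e. 0.63 to 2 decimal places.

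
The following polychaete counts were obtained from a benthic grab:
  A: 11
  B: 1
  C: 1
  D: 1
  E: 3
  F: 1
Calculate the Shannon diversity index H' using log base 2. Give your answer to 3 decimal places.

1.792

Total N = 11+1+1+1+3+1 = 18, so the proportions are 0.61111, 0.05556, 0.05556, 0.05556, 0.16667, 0.05556 (working shown to 5 dp, full precision carried).
Each pᵢ log₂ pᵢ term: 0.61111×(-0.71049)=-0.43419, 0.05556×(-4.16993)=-0.23166, 0.05556×(-4.16993)=-0.23166, 0.05556×(-4.16993)=-0.23166, 0.16667×(-2.58496)=-0.43083, 0.05556×(-4.16993)=-0.23166.
Sum = -1.79167, so H' = 1.792.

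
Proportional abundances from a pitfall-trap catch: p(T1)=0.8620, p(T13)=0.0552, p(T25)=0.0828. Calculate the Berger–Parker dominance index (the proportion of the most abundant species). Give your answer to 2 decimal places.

0.86

The largest proportion is 0.862, i.e. d = 0.86 to 2 decimal places.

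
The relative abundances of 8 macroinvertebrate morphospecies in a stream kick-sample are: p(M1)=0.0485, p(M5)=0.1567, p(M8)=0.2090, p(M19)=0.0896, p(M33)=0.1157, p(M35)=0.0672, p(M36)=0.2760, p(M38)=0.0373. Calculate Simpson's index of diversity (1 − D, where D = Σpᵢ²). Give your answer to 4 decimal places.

0.8259

D = 0.0485² + 0.1567² + 0.209² + 0.0896² + 0.1157² + 0.0672² + 0.276² + 0.0373² = 0.002352 + 0.024555 + 0.043681 + 0.008028 + 0.013386 + 0.004516 + 0.076176 + 0.001391 = 0.174086 (working shown to 6 dp, full precision carried).
So 1 − D = 0.825914, i.e. 0.8259 to 4 decimal places.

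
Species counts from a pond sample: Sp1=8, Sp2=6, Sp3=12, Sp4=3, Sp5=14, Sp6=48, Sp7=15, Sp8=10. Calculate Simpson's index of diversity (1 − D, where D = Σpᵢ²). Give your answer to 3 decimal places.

0.771

Total N = 8+6+12+3+14+48+15+10 = 116, so the proportions are 0.06897, 0.05172, 0.10345, 0.02586, 0.12069, 0.41379, 0.12931, 0.08621 (working shown to 5 dp, full precision carried).
D = 0.06897² + 0.05172² + 0.10345² + 0.02586² + 0.12069² + 0.41379² + 0.12931² + 0.08621² = 0.00476 + 0.00268 + 0.01070 + 0.00067 + 0.01457 + 0.17122 + 0.01672 + 0.00743 = 0.22875.
So 1 − D = 0.77125, i.e. 0.771 to 3 decimal places.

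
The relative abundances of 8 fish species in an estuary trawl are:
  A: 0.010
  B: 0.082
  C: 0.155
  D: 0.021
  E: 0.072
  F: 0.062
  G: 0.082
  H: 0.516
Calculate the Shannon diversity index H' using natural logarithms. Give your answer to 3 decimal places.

1.530

Each pᵢ ln pᵢ term (working shown to 5 dp, full precision carried): 0.01×(-4.60517)=-0.04605, 0.082×(-2.50104)=-0.20508, 0.155×(-1.86433)=-0.28897, 0.021×(-3.86323)=-0.08113, 0.072×(-2.63109)=-0.18944, 0.062×(-2.78062)=-0.17240, 0.082×(-2.50104)=-0.20508, 0.516×(-0.66165)=-0.34141.
Sum = -1.52957, so H' = 1.530.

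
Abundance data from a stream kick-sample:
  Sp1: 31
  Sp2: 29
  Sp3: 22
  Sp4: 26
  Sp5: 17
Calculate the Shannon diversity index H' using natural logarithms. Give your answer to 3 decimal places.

1.588

Total N = 31+29+22+26+17 = 125, so the proportions are 0.248, 0.232, 0.176, 0.208, 0.136 (working shown to 5 dp, full precision carried).
Each pᵢ ln pᵢ term: 0.248×(-1.39433)=-0.34579, 0.232×(-1.46102)=-0.33896, 0.176×(-1.73727)=-0.30576, 0.208×(-1.57022)=-0.32661, 0.136×(-1.99510)=-0.27133.
Sum = -1.58845, so H' = 1.588.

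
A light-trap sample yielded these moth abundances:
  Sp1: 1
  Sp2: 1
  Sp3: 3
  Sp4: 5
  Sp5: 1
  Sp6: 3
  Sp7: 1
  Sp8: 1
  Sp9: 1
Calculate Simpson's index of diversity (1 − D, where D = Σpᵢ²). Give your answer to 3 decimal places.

Total N = 1+1+3+5+1+3+1+1+1 = 17, so the proportions are 0.05882, 0.05882, 0.17647, 0.29412, 0.05882, 0.17647, 0.05882, 0.05882, 0.05882 (working shown to 5 dp, full precision carried).
D = 0.05882² + 0.05882² + 0.17647² + 0.29412² + 0.05882² + 0.17647² + 0.05882² + 0.05882² + 0.05882² = 0.00346 + 0.00346 + 0.03114 + 0.08651 + 0.00346 + 0.03114 + 0.00346 + 0.00346 + 0.00346 = 0.16955.
So 1 − D = 0.83045, i.e. 0.830 to 3 decimal places.

0.830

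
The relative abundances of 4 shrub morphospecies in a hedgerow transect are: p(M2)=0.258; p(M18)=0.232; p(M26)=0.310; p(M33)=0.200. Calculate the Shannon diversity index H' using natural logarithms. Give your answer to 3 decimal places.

1.373

Each pᵢ ln pᵢ term (working shown to 5 dp, full precision carried): 0.258×(-1.35480)=-0.34954, 0.232×(-1.46102)=-0.33896, 0.31×(-1.17118)=-0.36307, 0.2×(-1.60944)=-0.32189.
Sum = -1.37345, so H' = 1.373.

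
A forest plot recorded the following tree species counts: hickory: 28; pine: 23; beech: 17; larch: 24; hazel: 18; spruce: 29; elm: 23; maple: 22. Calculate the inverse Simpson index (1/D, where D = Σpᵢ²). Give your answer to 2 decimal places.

7.77

Total N = 28+23+17+24+18+29+23+22 = 184, so the proportions are 0.152174, 0.125, 0.092391, 0.130435, 0.097826, 0.157609, 0.125, 0.119565 (working shown to 6 dp, full precision carried).
D = 0.152174² + 0.125² + 0.092391² + 0.130435² + 0.097826² + 0.157609² + 0.125² + 0.119565² = 0.023157 + 0.015625 + 0.008536 + 0.017013 + 0.009570 + 0.024841 + 0.015625 + 0.014296 = 0.128663.
So 1/D = 7.7723, i.e. 7.77 to 2 decimal places.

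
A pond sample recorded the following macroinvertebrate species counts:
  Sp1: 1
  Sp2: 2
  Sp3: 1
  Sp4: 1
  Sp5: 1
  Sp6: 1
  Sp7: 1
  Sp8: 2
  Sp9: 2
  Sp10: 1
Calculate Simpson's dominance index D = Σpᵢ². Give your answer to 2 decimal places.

Total N = 1+2+1+1+1+1+1+2+2+1 = 13, so the proportions are 0.0769, 0.1538, 0.0769, 0.0769, 0.0769, 0.0769, 0.0769, 0.1538, 0.1538, 0.0769 (working shown to 4 dp, full precision carried).
D = 0.0769² + 0.1538² + 0.0769² + 0.0769² + 0.0769² + 0.0769² + 0.0769² + 0.1538² + 0.1538² + 0.0769² = 0.0059 + 0.0237 + 0.0059 + 0.0059 + 0.0059 + 0.0059 + 0.0059 + 0.0237 + 0.0237 + 0.0059 = 0.1124.
To 2 decimal places, D = 0.11.

0.11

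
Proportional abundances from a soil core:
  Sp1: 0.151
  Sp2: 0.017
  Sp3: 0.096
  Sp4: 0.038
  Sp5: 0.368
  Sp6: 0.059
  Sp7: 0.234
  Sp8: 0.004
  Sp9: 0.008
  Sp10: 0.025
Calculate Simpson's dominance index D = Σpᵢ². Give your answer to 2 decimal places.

0.23

D = 0.151² + 0.017² + 0.096² + 0.038² + 0.368² + 0.059² + 0.234² + 0.004² + 0.008² + 0.025² = 0.0228 + 0.0003 + 0.0092 + 0.0014 + 0.1354 + 0.0035 + 0.0548 + 0.0000 + 0.0001 + 0.0006 = 0.2281 (working shown to 4 dp, full precision carried).
To 2 decimal places, D = 0.23.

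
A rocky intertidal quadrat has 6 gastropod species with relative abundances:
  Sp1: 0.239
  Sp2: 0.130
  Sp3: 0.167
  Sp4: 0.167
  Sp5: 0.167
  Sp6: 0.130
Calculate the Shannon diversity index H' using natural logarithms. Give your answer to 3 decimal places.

Each pᵢ ln pᵢ term (working shown to 5 dp, full precision carried): 0.239×(-1.43129)=-0.34208, 0.13×(-2.04022)=-0.26523, 0.167×(-1.78976)=-0.29889, 0.167×(-1.78976)=-0.29889, 0.167×(-1.78976)=-0.29889, 0.13×(-2.04022)=-0.26523.
Sum = -1.76921, so H' = 1.769.

1.769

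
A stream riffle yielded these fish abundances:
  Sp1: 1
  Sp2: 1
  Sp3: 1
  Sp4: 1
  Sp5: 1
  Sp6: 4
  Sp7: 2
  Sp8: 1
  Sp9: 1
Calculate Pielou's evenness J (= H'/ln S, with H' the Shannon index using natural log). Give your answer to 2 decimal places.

Total N = 1+1+1+1+1+4+2+1+1 = 13, so the proportions are 0.0769, 0.0769, 0.0769, 0.0769, 0.0769, 0.3077, 0.1538, 0.0769, 0.0769 (working shown to 4 dp, full precision carried).
H' = −Σ pᵢ ln pᵢ = −((-0.1973) + (-0.1973) + (-0.1973) + (-0.1973) + (-0.1973) + (-0.3627) + (-0.2880) + (-0.1973) + (-0.1973)) = 2.0318.
With S = 9 species, ln S = 2.1972, so J = 2.0318/2.1972 = 0.9247, i.e. 0.92 to 2 decimal places.

0.92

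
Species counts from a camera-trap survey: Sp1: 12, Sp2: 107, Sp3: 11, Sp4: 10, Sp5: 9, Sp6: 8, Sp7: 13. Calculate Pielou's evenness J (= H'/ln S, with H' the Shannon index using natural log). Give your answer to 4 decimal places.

0.6775

Total N = 12+107+11+10+9+8+13 = 170, so the proportions are 0.070588, 0.629412, 0.064706, 0.058824, 0.052941, 0.047059, 0.076471 (working shown to 6 dp, full precision carried).
H' = −Σ pᵢ ln pᵢ = −((-0.187122) + (-0.291399) + (-0.177158) + (-0.166660) + (-0.155572) + (-0.143829) + (-0.196594)) = 1.318333.
With S = 7 species, ln S = 1.945910, so J = 1.318333/1.945910 = 0.677489, i.e. 0.6775 to 4 decimal places.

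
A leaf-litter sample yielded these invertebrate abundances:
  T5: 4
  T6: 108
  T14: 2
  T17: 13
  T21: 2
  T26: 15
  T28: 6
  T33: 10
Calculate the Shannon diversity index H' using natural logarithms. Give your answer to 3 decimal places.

Total N = 4+108+2+13+2+15+6+10 = 160, so the proportions are 0.025, 0.675, 0.0125, 0.08125, 0.0125, 0.09375, 0.0375, 0.0625 (working shown to 5 dp, full precision carried).
Each pᵢ ln pᵢ term: 0.025×(-3.68888)=-0.09222, 0.675×(-0.39304)=-0.26530, 0.0125×(-4.38203)=-0.05478, 0.08125×(-2.51022)=-0.20396, 0.0125×(-4.38203)=-0.05478, 0.09375×(-2.36712)=-0.22192, 0.0375×(-3.28341)=-0.12313, 0.0625×(-2.77259)=-0.17329.
Sum = -1.18936, so H' = 1.189.

1.189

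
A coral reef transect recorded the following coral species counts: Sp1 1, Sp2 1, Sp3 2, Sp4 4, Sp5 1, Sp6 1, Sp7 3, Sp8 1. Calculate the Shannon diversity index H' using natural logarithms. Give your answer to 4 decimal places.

1.9085

Total N = 1+1+2+4+1+1+3+1 = 14, so the proportions are 0.071429, 0.071429, 0.142857, 0.285714, 0.071429, 0.071429, 0.214286, 0.071429 (working shown to 6 dp, full precision carried).
Each pᵢ ln pᵢ term: 0.071429×(-2.639057)=-0.188504, 0.071429×(-2.639057)=-0.188504, 0.142857×(-1.945910)=-0.277987, 0.285714×(-1.252763)=-0.357932, 0.071429×(-2.639057)=-0.188504, 0.071429×(-2.639057)=-0.188504, 0.214286×(-1.540445)=-0.330095, 0.071429×(-2.639057)=-0.188504.
Sum = -1.908535, so H' = 1.9085.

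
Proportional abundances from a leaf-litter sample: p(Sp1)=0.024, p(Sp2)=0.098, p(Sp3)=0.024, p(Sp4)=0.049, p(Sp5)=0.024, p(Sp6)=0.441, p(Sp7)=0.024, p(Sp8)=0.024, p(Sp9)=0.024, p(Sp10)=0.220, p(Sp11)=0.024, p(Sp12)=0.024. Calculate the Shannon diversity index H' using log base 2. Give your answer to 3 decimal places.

Each pᵢ log₂ pᵢ term (working shown to 5 dp, full precision carried): 0.024×(-5.38082)=-0.12914, 0.098×(-3.35107)=-0.32841, 0.024×(-5.38082)=-0.12914, 0.049×(-4.35107)=-0.21320, 0.024×(-5.38082)=-0.12914, 0.441×(-1.18115)=-0.52089, 0.024×(-5.38082)=-0.12914, 0.024×(-5.38082)=-0.12914, 0.024×(-5.38082)=-0.12914, 0.22×(-2.18442)=-0.48057, 0.024×(-5.38082)=-0.12914, 0.024×(-5.38082)=-0.12914.
Sum = -2.57619, so H' = 2.576.

2.576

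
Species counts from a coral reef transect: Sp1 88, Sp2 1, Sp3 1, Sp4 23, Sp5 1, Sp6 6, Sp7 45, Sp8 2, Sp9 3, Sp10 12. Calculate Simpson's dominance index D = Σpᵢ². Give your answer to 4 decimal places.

0.3168

Total N = 88+1+1+23+1+6+45+2+3+12 = 182, so the proportions are 0.483516, 0.005495, 0.005495, 0.126374, 0.005495, 0.032967, 0.247253, 0.010989, 0.016484, 0.065934 (working shown to 6 dp, full precision carried).
D = 0.483516² + 0.005495² + 0.005495² + 0.126374² + 0.005495² + 0.032967² + 0.247253² + 0.010989² + 0.016484² + 0.065934² = 0.233788 + 0.000030 + 0.000030 + 0.015970 + 0.000030 + 0.001087 + 0.061134 + 0.000121 + 0.000272 + 0.004347 = 0.316810.
To 4 decimal places, D = 0.3168.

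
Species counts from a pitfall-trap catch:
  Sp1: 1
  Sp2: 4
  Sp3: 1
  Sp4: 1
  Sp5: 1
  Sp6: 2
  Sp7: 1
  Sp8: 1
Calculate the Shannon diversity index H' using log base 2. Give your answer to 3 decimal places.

2.752

Total N = 1+4+1+1+1+2+1+1 = 12, so the proportions are 0.08333, 0.33333, 0.08333, 0.08333, 0.08333, 0.16667, 0.08333, 0.08333 (working shown to 5 dp, full precision carried).
Each pᵢ log₂ pᵢ term: 0.08333×(-3.58496)=-0.29875, 0.33333×(-1.58496)=-0.52832, 0.08333×(-3.58496)=-0.29875, 0.08333×(-3.58496)=-0.29875, 0.08333×(-3.58496)=-0.29875, 0.16667×(-2.58496)=-0.43083, 0.08333×(-3.58496)=-0.29875, 0.08333×(-3.58496)=-0.29875.
Sum = -2.75163, so H' = 2.752.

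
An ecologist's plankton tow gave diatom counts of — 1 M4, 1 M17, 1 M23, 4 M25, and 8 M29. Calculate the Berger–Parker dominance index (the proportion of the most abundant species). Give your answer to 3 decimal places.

Total N = 1+1+1+4+8 = 15, so the proportions are 0.06667, 0.06667, 0.06667, 0.26667, 0.53333 (working shown to 5 dp, full precision carried).
The largest proportion is 0.53333, i.e. d = 0.533 to 3 decimal places.

0.533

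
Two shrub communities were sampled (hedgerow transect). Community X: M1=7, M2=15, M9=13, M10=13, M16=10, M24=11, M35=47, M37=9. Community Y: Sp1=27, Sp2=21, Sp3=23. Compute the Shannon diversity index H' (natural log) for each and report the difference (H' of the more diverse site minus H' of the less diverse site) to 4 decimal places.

0.7667

Community X: N=125, proportions 0.056, 0.12, 0.104, 0.104, 0.08, 0.088, 0.376, 0.072, giving H' = 1.859790 (working shown to 6 dp, full precision carried).
Community Y: N=71, proportions 0.380282, 0.295775, 0.323944, giving H' = 1.093117.
Difference = |1.859790 − 1.093117| = 0.766673, i.e. 0.7667 to 4 decimal places.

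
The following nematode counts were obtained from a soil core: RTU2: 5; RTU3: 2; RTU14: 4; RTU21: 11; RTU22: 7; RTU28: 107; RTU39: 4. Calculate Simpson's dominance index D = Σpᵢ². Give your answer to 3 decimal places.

Total N = 5+2+4+11+7+107+4 = 140, so the proportions are 0.03571, 0.01429, 0.02857, 0.07857, 0.05, 0.76429, 0.02857 (working shown to 5 dp, full precision carried).
D = 0.03571² + 0.01429² + 0.02857² + 0.07857² + 0.05² + 0.76429² + 0.02857² = 0.00128 + 0.00020 + 0.00082 + 0.00617 + 0.00250 + 0.58413 + 0.00082 = 0.59592.
To 3 decimal places, D = 0.596.

0.596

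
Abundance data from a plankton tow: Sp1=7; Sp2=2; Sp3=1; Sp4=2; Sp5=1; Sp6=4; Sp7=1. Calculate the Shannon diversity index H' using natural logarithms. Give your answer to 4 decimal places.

Total N = 7+2+1+2+1+4+1 = 18, so the proportions are 0.388889, 0.111111, 0.055556, 0.111111, 0.055556, 0.222222, 0.055556 (working shown to 6 dp, full precision carried).
Each pᵢ ln pᵢ term: 0.388889×(-0.944462)=-0.367291, 0.111111×(-2.197225)=-0.244136, 0.055556×(-2.890372)=-0.160576, 0.111111×(-2.197225)=-0.244136, 0.055556×(-2.890372)=-0.160576, 0.222222×(-1.504077)=-0.334239, 0.055556×(-2.890372)=-0.160576.
Sum = -1.671531, so H' = 1.6715.

1.6715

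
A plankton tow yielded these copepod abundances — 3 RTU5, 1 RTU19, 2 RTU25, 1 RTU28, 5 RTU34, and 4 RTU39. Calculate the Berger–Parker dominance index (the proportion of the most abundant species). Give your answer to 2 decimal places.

0.31

Total N = 3+1+2+1+5+4 = 16, so the proportions are 0.1875, 0.0625, 0.125, 0.0625, 0.3125, 0.25 (working shown to 4 dp, full precision carried).
The largest proportion is 0.3125, i.e. d = 0.31 to 2 decimal places.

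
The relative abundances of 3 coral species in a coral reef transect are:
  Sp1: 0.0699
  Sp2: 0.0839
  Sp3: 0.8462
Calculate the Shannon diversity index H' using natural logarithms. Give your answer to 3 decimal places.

Each pᵢ ln pᵢ term (working shown to 5 dp, full precision carried): 0.0699×(-2.66069)=-0.18598, 0.0839×(-2.47813)=-0.20792, 0.8462×(-0.16700)=-0.14132.
Sum = -0.53521, so H' = 0.535.

0.535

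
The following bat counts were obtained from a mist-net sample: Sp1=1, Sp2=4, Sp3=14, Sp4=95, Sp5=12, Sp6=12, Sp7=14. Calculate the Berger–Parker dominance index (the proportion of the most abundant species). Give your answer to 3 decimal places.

0.625

Total N = 1+4+14+95+12+12+14 = 152, so the proportions are 0.00658, 0.02632, 0.09211, 0.625, 0.07895, 0.07895, 0.09211 (working shown to 5 dp, full precision carried).
The largest proportion is 0.625, i.e. d = 0.625 to 3 decimal places.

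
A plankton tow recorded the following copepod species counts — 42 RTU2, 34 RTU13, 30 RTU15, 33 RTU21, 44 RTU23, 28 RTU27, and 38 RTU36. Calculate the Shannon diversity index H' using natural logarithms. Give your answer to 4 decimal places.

Total N = 42+34+30+33+44+28+38 = 249, so the proportions are 0.168675, 0.136546, 0.120482, 0.13253, 0.176707, 0.11245, 0.15261 (working shown to 6 dp, full precision carried).
Each pᵢ ln pᵢ term: 0.168675×(-1.779783)=-0.300204, 0.136546×(-1.991092)=-0.271876, 0.120482×(-2.116256)=-0.254971, 0.13253×(-2.020945)=-0.267836, 0.176707×(-1.733263)=-0.306279, 0.11245×(-2.185248)=-0.245731, 0.15261×(-1.879867)=-0.286887.
Sum = -1.933785, so H' = 1.9338.

1.9338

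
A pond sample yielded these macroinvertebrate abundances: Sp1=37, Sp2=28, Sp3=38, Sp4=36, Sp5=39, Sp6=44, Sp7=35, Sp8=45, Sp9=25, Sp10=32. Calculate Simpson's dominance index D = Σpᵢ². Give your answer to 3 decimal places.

0.103

Total N = 37+28+38+36+39+44+35+45+25+32 = 359, so the proportions are 0.10306, 0.07799, 0.10585, 0.10028, 0.10864, 0.12256, 0.09749, 0.12535, 0.06964, 0.08914 (working shown to 5 dp, full precision carried).
D = 0.10306² + 0.07799² + 0.10585² + 0.10028² + 0.10864² + 0.12256² + 0.09749² + 0.12535² + 0.06964² + 0.08914² = 0.01062 + 0.00608 + 0.01120 + 0.01006 + 0.01180 + 0.01502 + 0.00950 + 0.01571 + 0.00485 + 0.00795 = 0.10280.
To 3 decimal places, D = 0.103.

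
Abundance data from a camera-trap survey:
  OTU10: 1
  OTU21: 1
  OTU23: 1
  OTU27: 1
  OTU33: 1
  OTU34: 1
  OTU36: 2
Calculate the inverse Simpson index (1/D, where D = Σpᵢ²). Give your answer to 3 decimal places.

6.400

Total N = 1+1+1+1+1+1+2 = 8, so the proportions are 0.125, 0.125, 0.125, 0.125, 0.125, 0.125, 0.25 (working shown to 7 dp, full precision carried).
D = 0.125² + 0.125² + 0.125² + 0.125² + 0.125² + 0.125² + 0.25² = 0.0156250 + 0.0156250 + 0.0156250 + 0.0156250 + 0.0156250 + 0.0156250 + 0.0625000 = 0.1562500.
So 1/D = 6.40000, i.e. 6.400 to 3 decimal places.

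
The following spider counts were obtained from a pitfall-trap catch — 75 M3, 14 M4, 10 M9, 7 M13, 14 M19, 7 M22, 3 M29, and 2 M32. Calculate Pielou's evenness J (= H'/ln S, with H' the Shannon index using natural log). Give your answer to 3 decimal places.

0.699

Total N = 75+14+10+7+14+7+3+2 = 132, so the proportions are 0.56818, 0.10606, 0.07576, 0.05303, 0.10606, 0.05303, 0.02273, 0.01515 (working shown to 5 dp, full precision carried).
H' = −Σ pᵢ ln pᵢ = −((-0.32120) + (-0.23797) + (-0.19547) + (-0.15574) + (-0.23797) + (-0.15574) + (-0.08600) + (-0.06348)) = 1.45359.
With S = 8 species, ln S = 2.07944, so J = 1.45359/2.07944 = 0.69903, i.e. 0.699 to 3 decimal places.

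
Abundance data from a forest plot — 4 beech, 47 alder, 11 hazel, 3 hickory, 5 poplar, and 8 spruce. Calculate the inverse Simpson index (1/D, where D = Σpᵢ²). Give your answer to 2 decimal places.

Total N = 4+47+11+3+5+8 = 78, so the proportions are 0.05128, 0.60256, 0.14103, 0.03846, 0.0641, 0.10256 (working shown to 5 dp, full precision carried).
D = 0.05128² + 0.60256² + 0.14103² + 0.03846² + 0.0641² + 0.10256² = 0.00263 + 0.36308 + 0.01989 + 0.00148 + 0.00411 + 0.01052 = 0.40171.
So 1/D = 2.4894, i.e. 2.49 to 2 decimal places.

2.49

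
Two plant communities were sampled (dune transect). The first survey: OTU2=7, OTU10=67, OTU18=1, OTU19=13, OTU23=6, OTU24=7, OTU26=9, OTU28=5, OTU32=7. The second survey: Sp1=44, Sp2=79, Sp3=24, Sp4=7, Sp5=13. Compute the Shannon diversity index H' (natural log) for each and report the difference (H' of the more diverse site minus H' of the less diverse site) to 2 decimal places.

0.25

The first survey: N=122, proportions 0.05738, 0.54918, 0.0082, 0.10656, 0.04918, 0.05738, 0.07377, 0.04098, 0.05738, giving H' = 1.57045 (working shown to 5 dp, full precision carried).
The second survey: N=167, proportions 0.26347, 0.47305, 0.14371, 0.04192, 0.07784, giving H' = 1.31602.
Difference = |1.57045 − 1.31602| = 0.25443, i.e. 0.25 to 2 decimal places.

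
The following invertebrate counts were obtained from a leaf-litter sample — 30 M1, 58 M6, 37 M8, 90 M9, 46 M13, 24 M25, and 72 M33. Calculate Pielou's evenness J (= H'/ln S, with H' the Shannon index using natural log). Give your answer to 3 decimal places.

0.953

Total N = 30+58+37+90+46+24+72 = 357, so the proportions are 0.08403, 0.16246, 0.10364, 0.2521, 0.12885, 0.06723, 0.20168 (working shown to 5 dp, full precision carried).
H' = −Σ pᵢ ln pᵢ = −((-0.20811) + (-0.29525) + (-0.23494) + (-0.34738) + (-0.26403) + (-0.18149) + (-0.32290)) = 1.85410.
With S = 7 species, ln S = 1.94591, so J = 1.85410/1.94591 = 0.95282, i.e. 0.953 to 3 decimal places.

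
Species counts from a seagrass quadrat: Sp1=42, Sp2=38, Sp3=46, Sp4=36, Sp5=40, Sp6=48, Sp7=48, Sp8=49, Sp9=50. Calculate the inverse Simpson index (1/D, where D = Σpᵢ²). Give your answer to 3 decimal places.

Total N = 42+38+46+36+40+48+48+49+50 = 397, so the proportions are 0.1057935, 0.0957179, 0.115869, 0.0906801, 0.1007557, 0.1209068, 0.1209068, 0.1234257, 0.1259446 (working shown to 7 dp, full precision carried).
D = 0.1057935² + 0.0957179² + 0.115869² + 0.0906801² + 0.1007557² + 0.1209068² + 0.1209068² + 0.1234257² + 0.1259446² = 0.0111923 + 0.0091619 + 0.0134256 + 0.0082229 + 0.0101517 + 0.0146185 + 0.0146185 + 0.0152339 + 0.0158620 = 0.1124872.
So 1/D = 8.88990, i.e. 8.890 to 3 decimal places.

8.890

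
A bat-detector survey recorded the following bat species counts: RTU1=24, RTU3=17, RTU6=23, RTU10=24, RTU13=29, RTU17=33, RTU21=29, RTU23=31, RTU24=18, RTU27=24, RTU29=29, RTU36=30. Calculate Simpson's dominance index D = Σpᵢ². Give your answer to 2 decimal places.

0.09

Total N = 24+17+23+24+29+33+29+31+18+24+29+30 = 311, so the proportions are 0.0772, 0.0547, 0.074, 0.0772, 0.0932, 0.1061, 0.0932, 0.0997, 0.0579, 0.0772, 0.0932, 0.0965 (working shown to 4 dp, full precision carried).
D = 0.0772² + 0.0547² + 0.074² + 0.0772² + 0.0932² + 0.1061² + 0.0932² + 0.0997² + 0.0579² + 0.0772² + 0.0932² + 0.0965² = 0.0060 + 0.0030 + 0.0055 + 0.0060 + 0.0087 + 0.0113 + 0.0087 + 0.0099 + 0.0033 + 0.0060 + 0.0087 + 0.0093 = 0.0863.
To 2 decimal places, D = 0.09.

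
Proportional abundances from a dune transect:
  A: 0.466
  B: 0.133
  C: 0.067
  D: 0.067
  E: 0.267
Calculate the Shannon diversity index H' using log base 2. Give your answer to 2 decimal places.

1.93

Each pᵢ log₂ pᵢ term (working shown to 4 dp, full precision carried): 0.466×(-1.1016)=-0.5133, 0.133×(-2.9105)=-0.3871, 0.067×(-3.8997)=-0.2613, 0.067×(-3.8997)=-0.2613, 0.267×(-1.9051)=-0.5087.
Sum = -1.9317, so H' = 1.93.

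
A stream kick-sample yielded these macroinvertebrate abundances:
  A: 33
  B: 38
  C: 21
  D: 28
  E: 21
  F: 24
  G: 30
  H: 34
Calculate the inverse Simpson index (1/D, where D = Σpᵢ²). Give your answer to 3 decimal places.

7.677

Total N = 33+38+21+28+21+24+30+34 = 229, so the proportions are 0.1441048, 0.1659389, 0.0917031, 0.1222707, 0.0917031, 0.1048035, 0.1310044, 0.1484716 (working shown to 7 dp, full precision carried).
D = 0.1441048² + 0.1659389² + 0.0917031² + 0.1222707² + 0.0917031² + 0.1048035² + 0.1310044² + 0.1484716² = 0.0207662 + 0.0275357 + 0.0084095 + 0.0149501 + 0.0084095 + 0.0109838 + 0.0171621 + 0.0220438 = 0.1302607.
So 1/D = 7.67691, i.e. 7.677 to 3 decimal places.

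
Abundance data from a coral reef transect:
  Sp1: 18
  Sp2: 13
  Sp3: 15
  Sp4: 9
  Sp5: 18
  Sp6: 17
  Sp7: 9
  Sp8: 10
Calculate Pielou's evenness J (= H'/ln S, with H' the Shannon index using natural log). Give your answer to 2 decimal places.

Total N = 18+13+15+9+18+17+9+10 = 109, so the proportions are 0.1651, 0.1193, 0.1376, 0.0826, 0.1651, 0.156, 0.0826, 0.0917 (working shown to 4 dp, full precision carried).
H' = −Σ pᵢ ln pᵢ = −((-0.2974) + (-0.2536) + (-0.2729) + (-0.2059) + (-0.2974) + (-0.2898) + (-0.2059) + (-0.2192)) = 2.0422.
With S = 8 species, ln S = 2.0794, so J = 2.0422/2.0794 = 0.9821, i.e. 0.98 to 2 decimal places.

0.98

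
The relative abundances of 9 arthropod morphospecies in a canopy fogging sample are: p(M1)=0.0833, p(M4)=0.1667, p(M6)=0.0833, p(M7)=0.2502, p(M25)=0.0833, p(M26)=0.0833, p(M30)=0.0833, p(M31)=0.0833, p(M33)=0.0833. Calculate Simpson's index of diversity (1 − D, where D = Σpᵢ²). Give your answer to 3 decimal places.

0.861

D = 0.0833² + 0.1667² + 0.0833² + 0.2502² + 0.0833² + 0.0833² + 0.0833² + 0.0833² + 0.0833² = 0.00694 + 0.02779 + 0.00694 + 0.06260 + 0.00694 + 0.00694 + 0.00694 + 0.00694 + 0.00694 = 0.13896 (working shown to 5 dp, full precision carried).
So 1 − D = 0.86104, i.e. 0.861 to 3 decimal places.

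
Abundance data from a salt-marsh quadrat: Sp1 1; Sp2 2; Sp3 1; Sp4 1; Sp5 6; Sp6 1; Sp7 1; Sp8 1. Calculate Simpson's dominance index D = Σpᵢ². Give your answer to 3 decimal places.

Total N = 1+2+1+1+6+1+1+1 = 14, so the proportions are 0.07143, 0.14286, 0.07143, 0.07143, 0.42857, 0.07143, 0.07143, 0.07143 (working shown to 5 dp, full precision carried).
D = 0.07143² + 0.14286² + 0.07143² + 0.07143² + 0.42857² + 0.07143² + 0.07143² + 0.07143² = 0.00510 + 0.02041 + 0.00510 + 0.00510 + 0.18367 + 0.00510 + 0.00510 + 0.00510 = 0.23469.
To 3 decimal places, D = 0.235.

0.235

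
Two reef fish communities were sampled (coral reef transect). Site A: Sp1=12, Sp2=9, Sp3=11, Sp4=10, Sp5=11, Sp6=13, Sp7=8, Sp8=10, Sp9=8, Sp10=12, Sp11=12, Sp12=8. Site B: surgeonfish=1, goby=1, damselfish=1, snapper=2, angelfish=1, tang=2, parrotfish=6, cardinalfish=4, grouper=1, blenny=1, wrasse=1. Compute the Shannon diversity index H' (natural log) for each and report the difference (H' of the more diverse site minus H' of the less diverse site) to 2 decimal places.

Site A: N=124, proportions 0.0968, 0.0726, 0.0887, 0.0806, 0.0887, 0.1048, 0.0645, 0.0806, 0.0645, 0.0968, 0.0968, 0.0645, giving H' = 2.4712 (working shown to 4 dp, full precision carried).
Site B: N=21, proportions 0.0476, 0.0476, 0.0476, 0.0952, 0.0476, 0.0952, 0.2857, 0.1905, 0.0476, 0.0476, 0.0476, giving H' = 2.1365.
Difference = |2.4712 − 2.1365| = 0.3347, i.e. 0.33 to 2 decimal places.

0.33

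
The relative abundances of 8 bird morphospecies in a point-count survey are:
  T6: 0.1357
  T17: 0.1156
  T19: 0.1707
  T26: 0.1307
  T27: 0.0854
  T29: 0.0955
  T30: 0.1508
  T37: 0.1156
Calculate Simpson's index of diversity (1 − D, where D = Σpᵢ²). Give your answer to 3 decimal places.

0.869

D = 0.1357² + 0.1156² + 0.1707² + 0.1307² + 0.0854² + 0.0955² + 0.1508² + 0.1156² = 0.018414 + 0.013363 + 0.029138 + 0.017082 + 0.007293 + 0.009120 + 0.022741 + 0.013363 = 0.130516 (working shown to 6 dp, full precision carried).
So 1 − D = 0.869484, i.e. 0.869 to 3 decimal places.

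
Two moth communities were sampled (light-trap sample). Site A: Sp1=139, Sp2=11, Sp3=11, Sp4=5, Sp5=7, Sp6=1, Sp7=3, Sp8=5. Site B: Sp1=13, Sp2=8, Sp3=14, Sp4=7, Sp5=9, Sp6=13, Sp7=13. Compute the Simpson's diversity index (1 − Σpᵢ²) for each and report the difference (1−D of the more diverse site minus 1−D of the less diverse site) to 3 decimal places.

Site A: N=182, proportions 0.76374, 0.06044, 0.06044, 0.02747, 0.03846, 0.00549, 0.01648, 0.02747, giving 1−D = 0.40611 (working shown to 5 dp, full precision carried).
Site B: N=77, proportions 0.16883, 0.1039, 0.18182, 0.09091, 0.11688, 0.16883, 0.16883, giving 1−D = 0.84871.
Difference = |0.40611 − 0.84871| = 0.44260, i.e. 0.443 to 3 decimal places.

0.443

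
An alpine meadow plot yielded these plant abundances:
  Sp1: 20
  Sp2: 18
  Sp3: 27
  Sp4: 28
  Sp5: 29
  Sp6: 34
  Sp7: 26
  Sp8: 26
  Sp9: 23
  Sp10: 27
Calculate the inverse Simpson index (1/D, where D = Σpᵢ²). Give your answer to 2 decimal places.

Total N = 20+18+27+28+29+34+26+26+23+27 = 258, so the proportions are 0.077519, 0.069767, 0.104651, 0.108527, 0.112403, 0.131783, 0.100775, 0.100775, 0.089147, 0.104651 (working shown to 6 dp, full precision carried).
D = 0.077519² + 0.069767² + 0.104651² + 0.108527² + 0.112403² + 0.131783² + 0.100775² + 0.100775² + 0.089147² + 0.104651² = 0.006009 + 0.004867 + 0.010952 + 0.011778 + 0.012634 + 0.017367 + 0.010156 + 0.010156 + 0.007947 + 0.010952 = 0.102818.
So 1/D = 9.7259, i.e. 9.73 to 2 decimal places.

9.73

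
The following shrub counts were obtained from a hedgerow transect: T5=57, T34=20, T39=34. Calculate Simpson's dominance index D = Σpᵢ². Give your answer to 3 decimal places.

0.390

Total N = 57+20+34 = 111, so the proportions are 0.51351, 0.18018, 0.30631 (working shown to 5 dp, full precision carried).
D = 0.51351² + 0.18018² + 0.30631² = 0.26370 + 0.03246 + 0.09382 = 0.38998.
To 3 decimal places, D = 0.390.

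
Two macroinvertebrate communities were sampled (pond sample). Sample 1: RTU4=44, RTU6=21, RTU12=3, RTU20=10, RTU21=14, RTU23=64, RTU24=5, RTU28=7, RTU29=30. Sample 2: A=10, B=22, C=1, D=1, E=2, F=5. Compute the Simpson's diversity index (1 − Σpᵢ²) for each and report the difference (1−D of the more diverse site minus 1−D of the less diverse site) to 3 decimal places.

Sample 1: N=198, proportions 0.22222, 0.10606, 0.01515, 0.05051, 0.07071, 0.32323, 0.02525, 0.03535, 0.15152, giving 1−D = 0.80227 (working shown to 5 dp, full precision carried).
Sample 2: N=41, proportions 0.2439, 0.53659, 0.02439, 0.02439, 0.04878, 0.12195, giving 1−D = 0.63415.
Difference = |0.80227 − 0.63415| = 0.16812, i.e. 0.168 to 3 decimal places.

0.168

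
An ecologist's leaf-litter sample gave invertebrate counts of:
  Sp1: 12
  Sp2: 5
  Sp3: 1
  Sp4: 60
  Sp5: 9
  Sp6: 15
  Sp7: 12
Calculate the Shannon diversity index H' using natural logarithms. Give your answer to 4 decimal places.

1.4578

Total N = 12+5+1+60+9+15+12 = 114, so the proportions are 0.105263, 0.04386, 0.008772, 0.526316, 0.078947, 0.131579, 0.105263 (working shown to 6 dp, full precision carried).
Each pᵢ ln pᵢ term: 0.105263×(-2.251292)=-0.236978, 0.04386×(-3.126761)=-0.137139, 0.008772×(-4.736198)=-0.041546, 0.526316×(-0.641854)=-0.337818, 0.078947×(-2.538974)=-0.200445, 0.131579×(-2.028148)=-0.266862, 0.105263×(-2.251292)=-0.236978.
Sum = -1.457765, so H' = 1.4578.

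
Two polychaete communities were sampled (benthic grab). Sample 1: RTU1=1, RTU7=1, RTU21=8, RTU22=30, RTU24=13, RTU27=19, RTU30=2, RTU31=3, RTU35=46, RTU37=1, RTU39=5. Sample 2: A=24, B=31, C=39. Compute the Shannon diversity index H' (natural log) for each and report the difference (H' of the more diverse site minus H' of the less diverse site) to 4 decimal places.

Sample 1: N=129, proportions 0.007752, 0.007752, 0.062016, 0.232558, 0.100775, 0.147287, 0.015504, 0.023256, 0.356589, 0.007752, 0.03876, giving H' = 1.783789 (working shown to 6 dp, full precision carried).
Sample 2: N=94, proportions 0.255319, 0.329787, 0.414894, giving H' = 1.079403.
Difference = |1.783789 − 1.079403| = 0.704386, i.e. 0.7044 to 4 decimal places.

0.7044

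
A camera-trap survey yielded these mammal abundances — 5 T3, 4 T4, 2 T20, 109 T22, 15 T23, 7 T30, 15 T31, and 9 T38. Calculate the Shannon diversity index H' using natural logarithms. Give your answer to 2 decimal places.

1.25

Total N = 5+4+2+109+15+7+15+9 = 166, so the proportions are 0.0301, 0.0241, 0.012, 0.6566, 0.0904, 0.0422, 0.0904, 0.0542 (working shown to 4 dp, full precision carried).
Each pᵢ ln pᵢ term: 0.0301×(-3.5025)=-0.1055, 0.0241×(-3.7257)=-0.0898, 0.012×(-4.4188)=-0.0532, 0.6566×(-0.4206)=-0.2762, 0.0904×(-2.4039)=-0.2172, 0.0422×(-3.1661)=-0.1335, 0.0904×(-2.4039)=-0.2172, 0.0542×(-2.9148)=-0.1580.
Sum = -1.2507, so H' = 1.25.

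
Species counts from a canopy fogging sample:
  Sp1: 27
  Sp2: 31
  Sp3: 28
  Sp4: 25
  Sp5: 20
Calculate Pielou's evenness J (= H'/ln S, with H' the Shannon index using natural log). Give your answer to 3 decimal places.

Total N = 27+31+28+25+20 = 131, so the proportions are 0.20611, 0.23664, 0.21374, 0.19084, 0.15267 (working shown to 5 dp, full precision carried).
H' = −Σ pᵢ ln pᵢ = −((-0.32552) + (-0.34105) + (-0.32980) + (-0.31609) + (-0.28694)) = 1.59940.
With S = 5 species, ln S = 1.60944, so J = 1.59940/1.60944 = 0.99376, i.e. 0.994 to 3 decimal places.

0.994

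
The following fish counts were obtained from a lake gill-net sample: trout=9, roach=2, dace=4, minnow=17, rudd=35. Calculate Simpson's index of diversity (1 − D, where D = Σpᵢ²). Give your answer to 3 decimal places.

0.640

Total N = 9+2+4+17+35 = 67, so the proportions are 0.13433, 0.02985, 0.0597, 0.25373, 0.52239 (working shown to 5 dp, full precision carried).
D = 0.13433² + 0.02985² + 0.0597² + 0.25373² + 0.52239² = 0.01804 + 0.00089 + 0.00356 + 0.06438 + 0.27289 = 0.35977.
So 1 − D = 0.64023, i.e. 0.640 to 3 decimal places.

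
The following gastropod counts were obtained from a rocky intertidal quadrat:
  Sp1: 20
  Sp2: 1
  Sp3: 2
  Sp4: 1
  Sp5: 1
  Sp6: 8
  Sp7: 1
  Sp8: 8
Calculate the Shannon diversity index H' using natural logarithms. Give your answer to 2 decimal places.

1.49

Total N = 20+1+2+1+1+8+1+8 = 42, so the proportions are 0.4762, 0.0238, 0.0476, 0.0238, 0.0238, 0.1905, 0.0238, 0.1905 (working shown to 4 dp, full precision carried).
Each pᵢ ln pᵢ term: 0.4762×(-0.7419)=-0.3533, 0.0238×(-3.7377)=-0.0890, 0.0476×(-3.0445)=-0.1450, 0.0238×(-3.7377)=-0.0890, 0.0238×(-3.7377)=-0.0890, 0.1905×(-1.6582)=-0.3159, 0.0238×(-3.7377)=-0.0890, 0.1905×(-1.6582)=-0.3159.
Sum = -1.4860, so H' = 1.49.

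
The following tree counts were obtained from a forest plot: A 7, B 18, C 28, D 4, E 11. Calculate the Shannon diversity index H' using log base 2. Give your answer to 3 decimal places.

Total N = 7+18+28+4+11 = 68, so the proportions are 0.10294, 0.26471, 0.41176, 0.05882, 0.16176 (working shown to 5 dp, full precision carried).
Each pᵢ log₂ pᵢ term: 0.10294×(-3.28011)=-0.33766, 0.26471×(-1.91754)=-0.50758, 0.41176×(-1.28011)=-0.52710, 0.05882×(-4.08746)=-0.24044, 0.16176×(-2.62803)=-0.42512.
Sum = -2.03791, so H' = 2.038.

2.038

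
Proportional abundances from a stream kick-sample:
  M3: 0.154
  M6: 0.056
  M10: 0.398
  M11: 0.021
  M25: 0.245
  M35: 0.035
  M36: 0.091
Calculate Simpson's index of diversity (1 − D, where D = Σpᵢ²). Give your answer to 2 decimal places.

0.74

D = 0.154² + 0.056² + 0.398² + 0.021² + 0.245² + 0.035² + 0.091² = 0.0237 + 0.0031 + 0.1584 + 0.0004 + 0.0600 + 0.0012 + 0.0083 = 0.2552 (working shown to 4 dp, full precision carried).
So 1 − D = 0.7448, i.e. 0.74 to 2 decimal places.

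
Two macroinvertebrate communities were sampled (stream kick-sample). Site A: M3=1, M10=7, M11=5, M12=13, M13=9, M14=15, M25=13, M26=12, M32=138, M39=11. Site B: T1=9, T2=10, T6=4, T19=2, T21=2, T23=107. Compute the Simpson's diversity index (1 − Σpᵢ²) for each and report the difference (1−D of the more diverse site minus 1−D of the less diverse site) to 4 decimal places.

0.2499

Site A: N=224, proportions 0.004464, 0.03125, 0.022321, 0.058036, 0.040179, 0.066964, 0.058036, 0.053571, 0.616071, 0.049107, giving 1−D = 0.600845 (working shown to 6 dp, full precision carried).
Site B: N=134, proportions 0.067164, 0.074627, 0.029851, 0.014925, 0.014925, 0.798507, giving 1−D = 0.350969.
Difference = |0.600845 − 0.350969| = 0.249876, i.e. 0.2499 to 4 decimal places.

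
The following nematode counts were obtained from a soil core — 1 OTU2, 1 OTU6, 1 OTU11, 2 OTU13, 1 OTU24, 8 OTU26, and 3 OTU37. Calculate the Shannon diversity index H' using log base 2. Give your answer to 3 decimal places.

Total N = 1+1+1+2+1+8+3 = 17, so the proportions are 0.05882, 0.05882, 0.05882, 0.11765, 0.05882, 0.47059, 0.17647 (working shown to 5 dp, full precision carried).
Each pᵢ log₂ pᵢ term: 0.05882×(-4.08746)=-0.24044, 0.05882×(-4.08746)=-0.24044, 0.05882×(-4.08746)=-0.24044, 0.11765×(-3.08746)=-0.36323, 0.05882×(-4.08746)=-0.24044, 0.47059×(-1.08746)=-0.51175, 0.17647×(-2.50250)=-0.44162.
Sum = -2.27835, so H' = 2.278.

2.278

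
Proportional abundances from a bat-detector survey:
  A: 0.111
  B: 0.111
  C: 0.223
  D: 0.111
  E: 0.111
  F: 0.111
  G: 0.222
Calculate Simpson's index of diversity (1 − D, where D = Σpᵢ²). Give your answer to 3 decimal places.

0.839

D = 0.111² + 0.111² + 0.223² + 0.111² + 0.111² + 0.111² + 0.222² = 0.01232 + 0.01232 + 0.04973 + 0.01232 + 0.01232 + 0.01232 + 0.04928 = 0.16062 (working shown to 5 dp, full precision carried).
So 1 − D = 0.83938, i.e. 0.839 to 3 decimal places.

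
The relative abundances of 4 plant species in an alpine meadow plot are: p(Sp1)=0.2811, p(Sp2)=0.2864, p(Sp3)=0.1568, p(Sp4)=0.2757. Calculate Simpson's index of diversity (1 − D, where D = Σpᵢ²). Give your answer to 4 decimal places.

0.7384

D = 0.2811² + 0.2864² + 0.1568² + 0.2757² = 0.079017 + 0.082025 + 0.024586 + 0.076010 = 0.261639 (working shown to 6 dp, full precision carried).
So 1 − D = 0.738361, i.e. 0.7384 to 4 decimal places.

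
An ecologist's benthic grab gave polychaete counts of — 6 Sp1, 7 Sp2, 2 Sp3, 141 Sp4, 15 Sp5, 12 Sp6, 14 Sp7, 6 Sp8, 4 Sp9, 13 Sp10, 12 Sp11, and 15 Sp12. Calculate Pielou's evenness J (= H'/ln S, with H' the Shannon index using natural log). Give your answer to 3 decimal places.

Total N = 6+7+2+141+15+12+14+6+4+13+12+15 = 247, so the proportions are 0.02429, 0.02834, 0.0081, 0.57085, 0.06073, 0.04858, 0.05668, 0.02429, 0.01619, 0.05263, 0.04858, 0.06073 (working shown to 5 dp, full precision carried).
H' = −Σ pᵢ ln pᵢ = −((-0.09031) + (-0.10099) + (-0.03900) + (-0.32003) + (-0.17012) + (-0.14694) + (-0.16269) + (-0.09031) + (-0.06677) + (-0.15497) + (-0.14694) + (-0.17012)) = 1.65919.
With S = 12 species, ln S = 2.48491, so J = 1.65919/2.48491 = 0.66771, i.e. 0.668 to 3 decimal places.

0.668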